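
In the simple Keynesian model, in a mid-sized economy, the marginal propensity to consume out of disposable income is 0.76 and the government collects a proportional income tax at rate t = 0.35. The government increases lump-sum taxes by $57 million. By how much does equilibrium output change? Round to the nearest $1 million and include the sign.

−$86 million

A lump-sum tax change of +$57 million shifts disposable income by −$57 million; first-round consumption changes by −c × ΔT = −0.76 × (+$57 million) = −$43.32 million.
Expenditure multiplier = 1/(1 − c(1−t)) = 1/(1 − 0.76×0.65) = 1/0.506 ≈ 1.976.
The tax multiplier is −c × k ≈ −1.502, so ΔY = k × (−c·ΔT) = (−$43.32 million) / 0.506 ≈ −$86 million.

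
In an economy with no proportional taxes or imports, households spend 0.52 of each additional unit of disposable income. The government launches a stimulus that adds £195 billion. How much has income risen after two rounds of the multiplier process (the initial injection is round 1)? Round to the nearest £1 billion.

£296 billion

Round 1 adds ΔG = £195 billion; each later round is MPC = 0.52 times the previous.
After 2 rounds: 195 + 101.4 = ΔG·(1 − c^2)/(1 − c) = 195 × (1 − 0.2704)/0.48 ≈ £296 billion.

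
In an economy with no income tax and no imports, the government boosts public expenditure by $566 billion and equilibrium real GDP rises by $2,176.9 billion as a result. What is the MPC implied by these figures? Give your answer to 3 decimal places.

Implied spending multiplier k = ΔY/ΔG = 2,176.9/566 ≈ 3.8461.
Since k = 1/(1 − MPC), MPC = 1 − 1/k = 1 − ΔG/ΔY = 1 − 566/2,176.9 ≈ 0.740.

0.740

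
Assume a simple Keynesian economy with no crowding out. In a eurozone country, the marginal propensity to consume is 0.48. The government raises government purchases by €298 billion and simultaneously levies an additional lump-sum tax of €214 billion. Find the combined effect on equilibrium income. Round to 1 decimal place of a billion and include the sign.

+€375.5 billion

Expenditure multiplier = 1/(1 − MPC) = 1/(1 − 0.48) = 1/0.52 ≈ 1.923.
ΔG contributes k·ΔG = (+€298 billion) / 0.52 ≈ +€573.1 billion.
ΔT of +€214 billion changes first-round spending by −c·ΔT = −€102.72 billion, contributing k·(−c·ΔT) = (−€102.72 billion) / 0.52 ≈ −€197.5 billion.
Net ΔY = k(ΔG − c·ΔT) = (+€195.28 billion) / 0.52 ≈ +€375.5 billion.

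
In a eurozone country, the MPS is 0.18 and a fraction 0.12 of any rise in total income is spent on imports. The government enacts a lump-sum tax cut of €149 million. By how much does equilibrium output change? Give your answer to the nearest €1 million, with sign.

MPC = 1 − MPS = 1 − 0.18 = 0.82.
A lump-sum tax change of −€149 million shifts disposable income by +€149 million; first-round consumption changes by −c × ΔT = −0.82 × (−€149 million) = +€122.18 million.
Expenditure multiplier = 1/(1 − c + m) = 1/(1 − 0.82 + 0.12) = 1/0.3 ≈ 3.333.
The tax multiplier is −c × k ≈ −2.733, so ΔY = k × (−c·ΔT) = (+€122.18 million) / 0.3 ≈ +€407 million.

+€407 million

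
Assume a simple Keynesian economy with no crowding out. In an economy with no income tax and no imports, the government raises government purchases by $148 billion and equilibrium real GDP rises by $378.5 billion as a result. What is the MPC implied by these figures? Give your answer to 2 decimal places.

0.61

Implied spending multiplier k = ΔY/ΔG = 378.5/148 ≈ 2.5574.
Since k = 1/(1 − MPC), MPC = 1 − 1/k = 1 − ΔG/ΔY = 1 − 148/378.5 ≈ 0.61.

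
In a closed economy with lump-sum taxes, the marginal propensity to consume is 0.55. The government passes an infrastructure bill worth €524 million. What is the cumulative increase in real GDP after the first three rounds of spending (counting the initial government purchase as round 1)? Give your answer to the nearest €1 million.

Round 1 adds ΔG = €524 million; each later round is MPC = 0.55 times the previous.
After 3 rounds: 524 + 288.2 + 158.51 = ΔG·(1 − c^3)/(1 − c) = 524 × (1 − 0.166375)/0.45 ≈ €971 million.

€971 million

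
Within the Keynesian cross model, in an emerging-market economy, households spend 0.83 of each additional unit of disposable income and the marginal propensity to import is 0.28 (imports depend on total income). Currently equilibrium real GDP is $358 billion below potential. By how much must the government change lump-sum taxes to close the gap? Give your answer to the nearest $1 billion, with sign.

−$194 billion

Spending multiplier = 1/(1 − c + m) = 1/(1 − 0.83 + 0.28) = 1/0.45 ≈ 2.222.
Tax multiplier = −c·k = −0.83/0.45 ≈ −1.844. Need ΔY = +$358 billion, so ΔT = ΔY/(−c·k) = −(+$358 billion) × 0.45 / 0.83 ≈ −$194 billion.
The government should cut lump-sum taxes by $194 billion.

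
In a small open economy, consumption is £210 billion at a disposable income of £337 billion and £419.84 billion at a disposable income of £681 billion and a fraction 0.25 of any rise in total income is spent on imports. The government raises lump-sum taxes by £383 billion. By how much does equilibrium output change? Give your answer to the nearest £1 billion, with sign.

MPC = ΔC/ΔYd = (419.84 − 210)/(681 − 337) = 209.84/344 = 0.61.
A lump-sum tax change of +£383 billion shifts disposable income by −£383 billion; first-round consumption changes by −c × ΔT = −0.61 × (+£383 billion) = −£233.63 billion.
Expenditure multiplier = 1/(1 − c + m) = 1/(1 − 0.61 + 0.25) = 1/0.64 ≈ 1.563.
The tax multiplier is −c × k ≈ −0.953, so ΔY = k × (−c·ΔT) = (−£233.63 billion) / 0.64 ≈ −£365 billion.

−£365 billion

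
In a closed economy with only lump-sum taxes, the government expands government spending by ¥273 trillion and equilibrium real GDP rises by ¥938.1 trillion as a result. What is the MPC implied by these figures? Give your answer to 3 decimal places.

0.709

Implied spending multiplier k = ΔY/ΔG = 938.1/273 ≈ 3.4363.
Since k = 1/(1 − MPC), MPC = 1 − 1/k = 1 − ΔG/ΔY = 1 − 273/938.1 ≈ 0.709.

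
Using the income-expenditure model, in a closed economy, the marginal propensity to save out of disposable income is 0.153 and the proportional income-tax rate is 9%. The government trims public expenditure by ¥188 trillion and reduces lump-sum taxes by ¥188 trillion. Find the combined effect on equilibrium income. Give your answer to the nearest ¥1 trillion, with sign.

MPC = 1 − MPS = 1 − 0.153 = 0.847.
Expenditure multiplier = 1/(1 − c(1−t)) = 1/(1 − 0.847×0.91) = 1/0.22923 ≈ 4.362.
ΔG contributes k·ΔG = (−¥188 trillion) / 0.22923 ≈ −¥820.1 trillion.
ΔT of −¥188 trillion changes first-round spending by −c·ΔT = +¥159.236 trillion, contributing k·(−c·ΔT) = (+¥159.236 trillion) / 0.22923 ≈ +¥694.7 trillion.
Net ΔY = k(ΔG − c·ΔT) = (−¥28.764 trillion) / 0.22923 ≈ −¥125 trillion.

−¥125 trillion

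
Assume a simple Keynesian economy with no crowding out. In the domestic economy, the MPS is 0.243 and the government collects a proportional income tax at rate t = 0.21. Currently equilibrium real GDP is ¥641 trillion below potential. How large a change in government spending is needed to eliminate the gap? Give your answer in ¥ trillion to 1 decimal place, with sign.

MPC = 1 − MPS = 1 − 0.243 = 0.757.
Spending multiplier = 1/(1 − c(1−t)) = 1/(1 − 0.757×0.79) = 1/0.40197 ≈ 2.488.
Need ΔY = +¥641 trillion, so ΔG = ΔY/k = (+¥641 trillion) × 0.40197 ≈ +¥257.7 trillion.
The government should increase government spending by ¥257.7 trillion.

+¥257.7 trillion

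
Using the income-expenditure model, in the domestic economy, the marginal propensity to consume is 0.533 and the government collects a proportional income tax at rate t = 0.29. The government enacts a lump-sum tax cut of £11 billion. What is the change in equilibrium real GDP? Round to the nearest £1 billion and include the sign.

A lump-sum tax change of −£11 billion shifts disposable income by +£11 billion; first-round consumption changes by −c × ΔT = −0.533 × (−£11 billion) = +£5.863 billion.
Expenditure multiplier = 1/(1 − c(1−t)) = 1/(1 − 0.533×0.71) = 1/0.62157 ≈ 1.609.
The tax multiplier is −c × k ≈ −0.858, so ΔY = k × (−c·ΔT) = (+£5.863 billion) / 0.62157 ≈ +£9 billion.

+£9 billion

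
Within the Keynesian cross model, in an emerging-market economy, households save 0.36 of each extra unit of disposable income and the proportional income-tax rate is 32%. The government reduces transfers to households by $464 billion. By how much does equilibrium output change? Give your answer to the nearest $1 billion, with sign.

−$526 billion

MPC = 1 − MPS = 1 − 0.36 = 0.64.
The transfer change shifts disposable income by −$464 billion, so first-round consumption changes by c·ΔTR = 0.64 × (−$464 billion) = −$296.96 billion.
Expenditure multiplier = 1/(1 − c(1−t)) = 1/(1 − 0.64×0.68) = 1/0.5648 ≈ 1.771.
The transfer multiplier is c × k ≈ 1.133, so ΔY = k × (c·ΔTR) = (−$296.96 billion) / 0.5648 ≈ −$526 billion.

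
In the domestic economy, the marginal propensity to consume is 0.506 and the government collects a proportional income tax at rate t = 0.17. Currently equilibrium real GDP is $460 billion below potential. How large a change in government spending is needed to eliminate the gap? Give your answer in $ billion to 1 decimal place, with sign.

Spending multiplier = 1/(1 − c(1−t)) = 1/(1 − 0.506×0.83) = 1/0.58002 ≈ 1.724.
Need ΔY = +$460 billion, so ΔG = ΔY/k = (+$460 billion) × 0.58002 ≈ +$266.8 billion.
The government should increase government spending by $266.8 billion.

+$266.8 billion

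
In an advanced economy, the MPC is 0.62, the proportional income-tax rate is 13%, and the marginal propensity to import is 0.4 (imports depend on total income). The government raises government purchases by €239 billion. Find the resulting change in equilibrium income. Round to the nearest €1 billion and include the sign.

Spending multiplier = 1/(1 − c(1−t) + m) = 1/(1 − 0.62×0.87 + 0.4) = 1/0.8606 ≈ 1.162.
ΔY = k × ΔG = (+€239 billion) / 0.8606 ≈ +€278 billion.

+€278 billion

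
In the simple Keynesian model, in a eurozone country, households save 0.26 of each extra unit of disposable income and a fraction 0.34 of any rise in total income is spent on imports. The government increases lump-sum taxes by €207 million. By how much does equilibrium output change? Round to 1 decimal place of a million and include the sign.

MPC = 1 − MPS = 1 − 0.26 = 0.74.
A lump-sum tax change of +€207 million shifts disposable income by −€207 million; first-round consumption changes by −c × ΔT = −0.74 × (+€207 million) = −€153.18 million.
Expenditure multiplier = 1/(1 − c + m) = 1/(1 − 0.74 + 0.34) = 1/0.6 ≈ 1.667.
The tax multiplier is −c × k ≈ −1.233, so ΔY = k × (−c·ΔT) = (−€153.18 million) / 0.6 = −€255.3 million.

−€255.3 million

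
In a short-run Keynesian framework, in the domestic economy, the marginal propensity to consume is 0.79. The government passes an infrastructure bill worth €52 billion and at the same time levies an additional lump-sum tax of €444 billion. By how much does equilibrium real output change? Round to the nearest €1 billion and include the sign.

−€1,423 billion

Expenditure multiplier = 1/(1 − MPC) = 1/(1 − 0.79) = 1/0.21 ≈ 4.762.
ΔG contributes k·ΔG = (+€52 billion) / 0.21 ≈ +€247.6 billion.
ΔT of +€444 billion changes first-round spending by −c·ΔT = −€350.76 billion, contributing k·(−c·ΔT) = (−€350.76 billion) / 0.21 ≈ −€1,670.3 billion.
Net ΔY = k(ΔG − c·ΔT) = (−€298.76 billion) / 0.21 ≈ −€1,423 billion.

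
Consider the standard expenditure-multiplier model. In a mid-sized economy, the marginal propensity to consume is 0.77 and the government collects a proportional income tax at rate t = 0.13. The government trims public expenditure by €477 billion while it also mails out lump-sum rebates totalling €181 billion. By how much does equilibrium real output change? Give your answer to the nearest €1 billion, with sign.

Expenditure multiplier = 1/(1 − c(1−t)) = 1/(1 − 0.77×0.87) = 1/0.3301 ≈ 3.029.
ΔG contributes k·ΔG = (−€477 billion) / 0.3301 ≈ −€1,445 billion.
ΔT of −€181 billion changes first-round spending by −c·ΔT = +€139.37 billion, contributing k·(−c·ΔT) = (+€139.37 billion) / 0.3301 ≈ +€422.2 billion.
Net ΔY = k(ΔG − c·ΔT) = (−€337.63 billion) / 0.3301 ≈ −€1,023 billion.

−€1,023 billion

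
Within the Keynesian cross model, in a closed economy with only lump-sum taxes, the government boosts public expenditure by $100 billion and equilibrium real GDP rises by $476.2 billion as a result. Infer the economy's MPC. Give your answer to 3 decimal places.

Implied spending multiplier k = ΔY/ΔG = 476.2/100 = 4.762.
Since k = 1/(1 − MPC), MPC = 1 − 1/k = 1 − ΔG/ΔY = 1 − 100/476.2 ≈ 0.790.

0.790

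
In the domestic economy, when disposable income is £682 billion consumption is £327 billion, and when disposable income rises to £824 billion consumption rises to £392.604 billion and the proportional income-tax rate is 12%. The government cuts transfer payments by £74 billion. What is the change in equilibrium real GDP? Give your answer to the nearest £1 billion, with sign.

−£58 billion

MPC = ΔC/ΔYd = (392.604 − 327)/(824 − 682) = 65.604/142 = 0.462.
The transfer change shifts disposable income by −£74 billion, so first-round consumption changes by c·ΔTR = 0.462 × (−£74 billion) = −£34.188 billion.
Expenditure multiplier = 1/(1 − c(1−t)) = 1/(1 − 0.462×0.88) = 1/0.59344 ≈ 1.685.
The transfer multiplier is c × k ≈ 0.779, so ΔY = k × (c·ΔTR) = (−£34.188 billion) / 0.59344 ≈ −£58 billion.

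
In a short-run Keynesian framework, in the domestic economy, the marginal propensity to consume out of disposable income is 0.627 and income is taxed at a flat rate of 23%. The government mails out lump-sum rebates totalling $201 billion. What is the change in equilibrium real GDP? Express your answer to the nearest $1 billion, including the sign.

A lump-sum tax change of −$201 billion shifts disposable income by +$201 billion; first-round consumption changes by −c × ΔT = −0.627 × (−$201 billion) = +$126.027 billion.
Expenditure multiplier = 1/(1 − c(1−t)) = 1/(1 − 0.627×0.77) = 1/0.51721 ≈ 1.933.
The tax multiplier is −c × k ≈ −1.212, so ΔY = k × (−c·ΔT) = (+$126.027 billion) / 0.51721 ≈ +$244 billion.

+$244 billion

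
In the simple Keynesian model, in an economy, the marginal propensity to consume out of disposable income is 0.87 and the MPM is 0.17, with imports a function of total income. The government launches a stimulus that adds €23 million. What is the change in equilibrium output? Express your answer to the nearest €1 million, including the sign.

+€77 million

Government-spending multiplier = 1/(1 − c + m) = 1/(1 − 0.87 + 0.17) = 1/0.3 ≈ 3.333.
ΔY = k × ΔG = (+€23 million) / 0.3 ≈ +€77 million.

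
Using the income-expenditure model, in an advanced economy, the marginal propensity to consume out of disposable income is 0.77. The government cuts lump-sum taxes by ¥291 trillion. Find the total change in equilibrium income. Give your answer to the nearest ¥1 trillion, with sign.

+¥974 trillion

A lump-sum tax change of −¥291 trillion shifts disposable income by +¥291 trillion; first-round consumption changes by −c × ΔT = −0.77 × (−¥291 trillion) = +¥224.07 trillion.
Expenditure multiplier = 1/(1 − MPC) = 1/(1 − 0.77) = 1/0.23 ≈ 4.348.
The tax multiplier is −c × k ≈ −3.348, so ΔY = k × (−c·ΔT) = (+¥224.07 trillion) / 0.23 ≈ +¥974 trillion.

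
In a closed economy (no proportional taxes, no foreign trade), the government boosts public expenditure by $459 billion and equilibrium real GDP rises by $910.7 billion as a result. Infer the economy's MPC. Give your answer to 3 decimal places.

Implied spending multiplier k = ΔY/ΔG = 910.7/459 ≈ 1.9841.
Since k = 1/(1 − MPC), MPC = 1 − 1/k = 1 − ΔG/ΔY = 1 − 459/910.7 ≈ 0.496.

0.496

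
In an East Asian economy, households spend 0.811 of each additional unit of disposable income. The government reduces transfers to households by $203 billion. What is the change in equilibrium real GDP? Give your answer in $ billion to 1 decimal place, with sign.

−$871.1 billion

The transfer change shifts disposable income by −$203 billion, so first-round consumption changes by c·ΔTR = 0.811 × (−$203 billion) = −$164.633 billion.
Expenditure multiplier = 1/(1 − MPC) = 1/(1 − 0.811) = 1/0.189 ≈ 5.291.
The transfer multiplier is c × k ≈ 4.291, so ΔY = k × (c·ΔTR) = (−$164.633 billion) / 0.189 ≈ −$871.1 billion.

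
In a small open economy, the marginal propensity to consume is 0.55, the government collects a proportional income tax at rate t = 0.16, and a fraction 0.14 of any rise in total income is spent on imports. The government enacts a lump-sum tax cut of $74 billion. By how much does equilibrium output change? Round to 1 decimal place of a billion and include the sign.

+$60.0 billion

A lump-sum tax change of −$74 billion shifts disposable income by +$74 billion; first-round consumption changes by −c × ΔT = −0.55 × (−$74 billion) = +$40.7 billion.
Expenditure multiplier = 1/(1 − c(1−t) + m) = 1/(1 − 0.55×0.84 + 0.14) = 1/0.678 ≈ 1.475.
The tax multiplier is −c × k ≈ −0.811, so ΔY = k × (−c·ΔT) = (+$40.7 billion) / 0.678 ≈ +$60 billion.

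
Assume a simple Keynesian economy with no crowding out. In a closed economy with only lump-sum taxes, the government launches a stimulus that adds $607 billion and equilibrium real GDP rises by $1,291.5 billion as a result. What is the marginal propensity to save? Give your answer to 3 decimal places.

0.470

Implied spending multiplier k = ΔY/ΔG = 1,291.5/607 ≈ 2.1277.
Since k = 1/(1 − MPC), MPC = 1 − 1/k = 1 − ΔG/ΔY = 1 − 607/1,291.5 ≈ 0.530.
MPS = 1 − MPC = 0.470.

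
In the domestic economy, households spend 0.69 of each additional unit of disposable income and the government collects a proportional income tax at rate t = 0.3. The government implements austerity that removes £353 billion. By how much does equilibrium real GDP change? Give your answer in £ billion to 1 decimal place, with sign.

Spending multiplier = 1/(1 − c(1−t)) = 1/(1 − 0.69×0.7) = 1/0.517 ≈ 1.934.
ΔY = k × ΔG = (−£353 billion) / 0.517 ≈ −£682.8 billion.

−£682.8 billion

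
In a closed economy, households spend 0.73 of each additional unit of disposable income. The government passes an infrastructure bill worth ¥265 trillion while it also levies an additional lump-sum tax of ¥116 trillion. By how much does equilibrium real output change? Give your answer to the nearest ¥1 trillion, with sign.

+¥668 trillion

Expenditure multiplier = 1/(1 − MPC) = 1/(1 − 0.73) = 1/0.27 ≈ 3.704.
ΔG contributes k·ΔG = (+¥265 trillion) / 0.27 ≈ +¥981.5 trillion.
ΔT of +¥116 trillion changes first-round spending by −c·ΔT = −¥84.68 trillion, contributing k·(−c·ΔT) = (−¥84.68 trillion) / 0.27 ≈ −¥313.6 trillion.
Net ΔY = k(ΔG − c·ΔT) = (+¥180.32 trillion) / 0.27 ≈ +¥668 trillion.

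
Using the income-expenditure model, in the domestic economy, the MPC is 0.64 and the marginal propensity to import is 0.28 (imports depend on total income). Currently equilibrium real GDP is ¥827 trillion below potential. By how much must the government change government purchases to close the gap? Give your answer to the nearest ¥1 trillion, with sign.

+¥529 trillion

Spending multiplier = 1/(1 − c + m) = 1/(1 − 0.64 + 0.28) = 1/0.64 ≈ 1.563.
Need ΔY = +¥827 trillion, so ΔG = ΔY/k = (+¥827 trillion) × 0.64 ≈ +¥529 trillion.
The government should increase government purchases by ¥529 trillion.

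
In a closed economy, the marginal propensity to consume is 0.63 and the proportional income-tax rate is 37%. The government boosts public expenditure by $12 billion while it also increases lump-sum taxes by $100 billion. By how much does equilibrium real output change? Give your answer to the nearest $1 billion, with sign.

−$85 billion

Expenditure multiplier = 1/(1 − c(1−t)) = 1/(1 − 0.63×0.63) = 1/0.6031 ≈ 1.658.
ΔG contributes k·ΔG = (+$12 billion) / 0.6031 ≈ +$19.9 billion.
ΔT of +$100 billion changes first-round spending by −c·ΔT = −$63 billion, contributing k·(−c·ΔT) = (−$63 billion) / 0.6031 ≈ −$104.5 billion.
Net ΔY = k(ΔG − c·ΔT) = (−$51 billion) / 0.6031 ≈ −$85 billion.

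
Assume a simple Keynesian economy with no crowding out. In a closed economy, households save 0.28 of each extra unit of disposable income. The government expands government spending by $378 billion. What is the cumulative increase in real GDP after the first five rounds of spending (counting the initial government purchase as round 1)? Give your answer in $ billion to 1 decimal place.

$1,088.8 billion

MPC = 1 − MPS = 1 − 0.28 = 0.72.
Round 1 adds ΔG = $378 billion; each later round is MPC = 0.72 times the previous.
After 5 rounds: 378 + 272.16 + 195.9552 + 141.087744 + 101.58317568 = ΔG·(1 − c^5)/(1 − c) = 378 × (1 − 0.1934917632)/0.28 ≈ $1,088.8 billion.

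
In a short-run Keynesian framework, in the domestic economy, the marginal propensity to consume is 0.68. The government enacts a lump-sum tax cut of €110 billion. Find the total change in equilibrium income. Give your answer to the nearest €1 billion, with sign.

+€234 billion

A lump-sum tax change of −€110 billion shifts disposable income by +€110 billion; first-round consumption changes by −c × ΔT = −0.68 × (−€110 billion) = +€74.8 billion.
Expenditure multiplier = 1/(1 − MPC) = 1/(1 − 0.68) = 1/0.32 = 3.125.
The tax multiplier is −c × k = −2.125, so ΔY = k × (−c·ΔT) = (+€74.8 billion) / 0.32 ≈ +€234 billion.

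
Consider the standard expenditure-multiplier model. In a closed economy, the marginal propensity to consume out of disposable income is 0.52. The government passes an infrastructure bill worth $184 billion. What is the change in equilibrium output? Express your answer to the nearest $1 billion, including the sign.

+$383 billion

Government-spending multiplier = 1/(1 − MPC) = 1/(1 − 0.52) = 1/0.48 ≈ 2.083.
ΔY = k × ΔG = (+$184 billion) / 0.48 ≈ +$383 billion.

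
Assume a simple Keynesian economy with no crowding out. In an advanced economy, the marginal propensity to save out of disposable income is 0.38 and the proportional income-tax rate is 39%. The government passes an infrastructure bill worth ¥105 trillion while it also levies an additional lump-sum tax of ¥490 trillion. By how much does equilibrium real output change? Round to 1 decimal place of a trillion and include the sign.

−¥319.7 trillion

MPC = 1 − MPS = 1 − 0.38 = 0.62.
Expenditure multiplier = 1/(1 − c(1−t)) = 1/(1 − 0.62×0.61) = 1/0.6218 ≈ 1.608.
ΔG contributes k·ΔG = (+¥105 trillion) / 0.6218 ≈ +¥168.9 trillion.
ΔT of +¥490 trillion changes first-round spending by −c·ΔT = −¥303.8 trillion, contributing k·(−c·ΔT) = (−¥303.8 trillion) / 0.6218 ≈ −¥488.6 trillion.
Net ΔY = k(ΔG − c·ΔT) = (−¥198.8 trillion) / 0.6218 ≈ −¥319.7 trillion.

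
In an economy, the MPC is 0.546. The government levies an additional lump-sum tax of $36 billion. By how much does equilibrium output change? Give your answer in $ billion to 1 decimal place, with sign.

−$43.3 billion

A lump-sum tax change of +$36 billion shifts disposable income by −$36 billion; first-round consumption changes by −c × ΔT = −0.546 × (+$36 billion) = −$19.656 billion.
Expenditure multiplier = 1/(1 − MPC) = 1/(1 − 0.546) = 1/0.454 ≈ 2.203.
The tax multiplier is −c × k ≈ −1.203, so ΔY = k × (−c·ΔT) = (−$19.656 billion) / 0.454 ≈ −$43.3 billion.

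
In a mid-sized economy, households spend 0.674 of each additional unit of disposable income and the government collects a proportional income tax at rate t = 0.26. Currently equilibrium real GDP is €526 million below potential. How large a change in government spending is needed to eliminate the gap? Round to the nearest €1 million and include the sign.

+€264 million

Spending multiplier = 1/(1 − c(1−t)) = 1/(1 − 0.674×0.74) = 1/0.50124 ≈ 1.995.
Need ΔY = +€526 million, so ΔG = ΔY/k = (+€526 million) × 0.50124 ≈ +€264 million.
The government should increase government spending by €264 million.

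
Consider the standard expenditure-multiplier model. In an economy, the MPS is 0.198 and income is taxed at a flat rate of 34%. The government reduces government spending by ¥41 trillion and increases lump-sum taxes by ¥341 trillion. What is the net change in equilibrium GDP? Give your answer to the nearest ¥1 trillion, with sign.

−¥668 trillion

MPC = 1 − MPS = 1 − 0.198 = 0.802.
Expenditure multiplier = 1/(1 − c(1−t)) = 1/(1 − 0.802×0.66) = 1/0.47068 ≈ 2.125.
ΔG contributes k·ΔG = (−¥41 trillion) / 0.47068 ≈ −¥87.1 trillion.
ΔT of +¥341 trillion changes first-round spending by −c·ΔT = −¥273.482 trillion, contributing k·(−c·ΔT) = (−¥273.482 trillion) / 0.47068 ≈ −¥581 trillion.
Net ΔY = k(ΔG − c·ΔT) = (−¥314.482 trillion) / 0.47068 ≈ −¥668 trillion.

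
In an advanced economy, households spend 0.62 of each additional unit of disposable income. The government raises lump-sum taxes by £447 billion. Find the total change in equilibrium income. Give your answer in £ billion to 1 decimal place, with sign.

−£729.3 billion

A lump-sum tax change of +£447 billion shifts disposable income by −£447 billion; first-round consumption changes by −c × ΔT = −0.62 × (+£447 billion) = −£277.14 billion.
Expenditure multiplier = 1/(1 − MPC) = 1/(1 − 0.62) = 1/0.38 ≈ 2.632.
The tax multiplier is −c × k ≈ −1.632, so ΔY = k × (−c·ΔT) = (−£277.14 billion) / 0.38 ≈ −£729.3 billion.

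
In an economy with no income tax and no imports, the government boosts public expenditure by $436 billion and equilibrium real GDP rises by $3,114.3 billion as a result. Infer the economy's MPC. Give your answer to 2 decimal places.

0.86

Implied spending multiplier k = ΔY/ΔG = 3,114.3/436 ≈ 7.1429.
Since k = 1/(1 − MPC), MPC = 1 − 1/k = 1 − ΔG/ΔY = 1 − 436/3,114.3 ≈ 0.86.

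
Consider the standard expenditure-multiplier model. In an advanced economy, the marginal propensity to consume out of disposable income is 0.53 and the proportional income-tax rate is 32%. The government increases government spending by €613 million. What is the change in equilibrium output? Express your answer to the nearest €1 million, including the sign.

+€958 million

Government-spending multiplier = 1/(1 − c(1−t)) = 1/(1 − 0.53×0.68) = 1/0.6396 ≈ 1.563.
ΔY = k × ΔG = (+€613 million) / 0.6396 ≈ +€958 million.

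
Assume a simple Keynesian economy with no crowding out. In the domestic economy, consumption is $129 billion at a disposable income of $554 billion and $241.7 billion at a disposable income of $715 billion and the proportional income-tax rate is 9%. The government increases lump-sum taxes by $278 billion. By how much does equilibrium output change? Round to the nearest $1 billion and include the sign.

MPC = ΔC/ΔYd = (241.7 − 129)/(715 − 554) = 112.7/161 = 0.7.
A lump-sum tax change of +$278 billion shifts disposable income by −$278 billion; first-round consumption changes by −c × ΔT = −0.7 × (+$278 billion) = −$194.6 billion.
Expenditure multiplier = 1/(1 − c(1−t)) = 1/(1 − 0.7×0.91) = 1/0.363 ≈ 2.755.
The tax multiplier is −c × k ≈ −1.928, so ΔY = k × (−c·ΔT) = (−$194.6 billion) / 0.363 ≈ −$536 billion.

−$536 billion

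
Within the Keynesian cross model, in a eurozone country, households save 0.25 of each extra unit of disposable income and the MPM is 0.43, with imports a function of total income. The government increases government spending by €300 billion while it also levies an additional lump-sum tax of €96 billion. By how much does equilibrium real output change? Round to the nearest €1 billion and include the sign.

MPC = 1 − MPS = 1 − 0.25 = 0.75.
Expenditure multiplier = 1/(1 − c + m) = 1/(1 − 0.75 + 0.43) = 1/0.68 ≈ 1.471.
ΔG contributes k·ΔG = (+€300 billion) / 0.68 ≈ +€441.2 billion.
ΔT of +€96 billion changes first-round spending by −c·ΔT = −€72 billion, contributing k·(−c·ΔT) = (−€72 billion) / 0.68 ≈ −€105.9 billion.
Net ΔY = k(ΔG − c·ΔT) = (+€228 billion) / 0.68 ≈ +€335 billion.

+€335 billion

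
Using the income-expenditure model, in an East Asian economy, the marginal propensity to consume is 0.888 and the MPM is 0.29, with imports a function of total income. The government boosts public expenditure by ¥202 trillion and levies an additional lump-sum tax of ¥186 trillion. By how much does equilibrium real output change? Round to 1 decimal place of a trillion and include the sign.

+¥91.6 trillion

Expenditure multiplier = 1/(1 − c + m) = 1/(1 − 0.888 + 0.29) = 1/0.402 ≈ 2.488.
ΔG contributes k·ΔG = (+¥202 trillion) / 0.402 ≈ +¥502.5 trillion.
ΔT of +¥186 trillion changes first-round spending by −c·ΔT = −¥165.168 trillion, contributing k·(−c·ΔT) = (−¥165.168 trillion) / 0.402 ≈ −¥410.9 trillion.
Net ΔY = k(ΔG − c·ΔT) = (+¥36.832 trillion) / 0.402 ≈ +¥91.6 trillion.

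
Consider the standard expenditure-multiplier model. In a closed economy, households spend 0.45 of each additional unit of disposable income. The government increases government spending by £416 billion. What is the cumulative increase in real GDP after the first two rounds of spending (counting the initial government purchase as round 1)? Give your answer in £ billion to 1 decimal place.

£603.2 billion

Round 1 adds ΔG = £416 billion; each later round is MPC = 0.45 times the previous.
After 2 rounds: 416 + 187.2 = ΔG·(1 − c^2)/(1 − c) = 416 × (1 − 0.2025)/0.55 = £603.2 billion.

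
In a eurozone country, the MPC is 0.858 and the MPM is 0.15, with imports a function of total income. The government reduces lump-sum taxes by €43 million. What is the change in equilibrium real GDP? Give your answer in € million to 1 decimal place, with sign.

A lump-sum tax change of −€43 million shifts disposable income by +€43 million; first-round consumption changes by −c × ΔT = −0.858 × (−€43 million) = +€36.894 million.
Expenditure multiplier = 1/(1 − c + m) = 1/(1 − 0.858 + 0.15) = 1/0.292 ≈ 3.425.
The tax multiplier is −c × k ≈ −2.938, so ΔY = k × (−c·ΔT) = (+€36.894 million) / 0.292 ≈ +€126.3 million.

+€126.3 million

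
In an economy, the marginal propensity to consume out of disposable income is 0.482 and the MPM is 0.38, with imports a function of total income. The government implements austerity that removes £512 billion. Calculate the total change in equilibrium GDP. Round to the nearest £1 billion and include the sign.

Spending multiplier = 1/(1 − c + m) = 1/(1 − 0.482 + 0.38) = 1/0.898 ≈ 1.114.
ΔY = k × ΔG = (−£512 billion) / 0.898 ≈ −£570 billion.

−£570 billion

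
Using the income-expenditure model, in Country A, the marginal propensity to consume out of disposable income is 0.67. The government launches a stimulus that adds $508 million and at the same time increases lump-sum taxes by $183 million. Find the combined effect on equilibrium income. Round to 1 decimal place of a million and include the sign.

Expenditure multiplier = 1/(1 − MPC) = 1/(1 − 0.67) = 1/0.33 ≈ 3.03.
ΔG contributes k·ΔG = (+$508 million) / 0.33 ≈ +$1,539.4 million.
ΔT of +$183 million changes first-round spending by −c·ΔT = −$122.61 million, contributing k·(−c·ΔT) = (−$122.61 million) / 0.33 ≈ −$371.5 million.
Net ΔY = k(ΔG − c·ΔT) = (+$385.39 million) / 0.33 ≈ +$1,167.8 million.

+$1,167.8 million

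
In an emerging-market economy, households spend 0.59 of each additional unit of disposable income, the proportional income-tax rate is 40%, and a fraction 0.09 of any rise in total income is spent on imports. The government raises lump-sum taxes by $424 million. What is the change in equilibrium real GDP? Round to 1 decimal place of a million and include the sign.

A lump-sum tax change of +$424 million shifts disposable income by −$424 million; first-round consumption changes by −c × ΔT = −0.59 × (+$424 million) = −$250.16 million.
Expenditure multiplier = 1/(1 − c(1−t) + m) = 1/(1 − 0.59×0.6 + 0.09) = 1/0.736 ≈ 1.359.
The tax multiplier is −c × k ≈ −0.802, so ΔY = k × (−c·ΔT) = (−$250.16 million) / 0.736 ≈ −$339.9 million.

−$339.9 million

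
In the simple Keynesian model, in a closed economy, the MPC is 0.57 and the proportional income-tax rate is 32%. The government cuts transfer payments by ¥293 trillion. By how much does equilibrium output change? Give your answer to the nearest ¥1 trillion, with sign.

The transfer change shifts disposable income by −¥293 trillion, so first-round consumption changes by c·ΔTR = 0.57 × (−¥293 trillion) = −¥167.01 trillion.
Expenditure multiplier = 1/(1 − c(1−t)) = 1/(1 − 0.57×0.68) = 1/0.6124 ≈ 1.633.
The transfer multiplier is c × k ≈ 0.931, so ΔY = k × (c·ΔTR) = (−¥167.01 trillion) / 0.6124 ≈ −¥273 trillion.

−¥273 trillion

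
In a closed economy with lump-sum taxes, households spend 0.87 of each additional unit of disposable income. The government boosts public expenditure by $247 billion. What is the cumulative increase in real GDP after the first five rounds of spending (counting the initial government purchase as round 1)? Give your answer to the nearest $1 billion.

Round 1 adds ΔG = $247 billion; each later round is MPC = 0.87 times the previous.
After 5 rounds: 247 + 214.89 + 186.9543 + 162.650241 + 141.50570967 = ΔG·(1 − c^5)/(1 − c) = 247 × (1 − 0.4984209207)/0.13 ≈ $953 billion.

$953 billion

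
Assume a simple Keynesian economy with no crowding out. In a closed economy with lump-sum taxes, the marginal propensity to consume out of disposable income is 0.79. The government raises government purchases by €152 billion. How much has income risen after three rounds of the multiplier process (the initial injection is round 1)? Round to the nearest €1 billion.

€367 billion

Round 1 adds ΔG = €152 billion; each later round is MPC = 0.79 times the previous.
After 3 rounds: 152 + 120.08 + 94.8632 = ΔG·(1 − c^3)/(1 − c) = 152 × (1 − 0.493039)/0.21 ≈ €367 billion.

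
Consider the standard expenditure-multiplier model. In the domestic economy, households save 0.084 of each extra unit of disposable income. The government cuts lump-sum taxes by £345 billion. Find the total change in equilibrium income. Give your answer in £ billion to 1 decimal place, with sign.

MPC = 1 − MPS = 1 − 0.084 = 0.916.
A lump-sum tax change of −£345 billion shifts disposable income by +£345 billion; first-round consumption changes by −c × ΔT = −0.916 × (−£345 billion) = +£316.02 billion.
Expenditure multiplier = 1/(1 − MPC) = 1/(1 − 0.916) = 1/0.084 ≈ 11.905.
The tax multiplier is −c × k ≈ −10.905, so ΔY = k × (−c·ΔT) = (+£316.02 billion) / 0.084 ≈ +£3,762.1 billion.

+£3,762.1 billion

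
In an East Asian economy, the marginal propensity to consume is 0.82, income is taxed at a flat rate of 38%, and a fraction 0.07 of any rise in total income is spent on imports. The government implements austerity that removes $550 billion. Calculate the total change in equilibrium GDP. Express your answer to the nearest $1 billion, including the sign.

−$979 billion

Spending multiplier = 1/(1 − c(1−t) + m) = 1/(1 − 0.82×0.62 + 0.07) = 1/0.5616 ≈ 1.781.
ΔY = k × ΔG = (−$550 billion) / 0.5616 ≈ −$979 billion.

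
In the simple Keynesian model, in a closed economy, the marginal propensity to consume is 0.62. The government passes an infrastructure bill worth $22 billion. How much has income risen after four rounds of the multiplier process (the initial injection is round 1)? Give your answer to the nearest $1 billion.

Round 1 adds ΔG = $22 billion; each later round is MPC = 0.62 times the previous.
After 4 rounds: 22 + 13.64 + 8.4568 + 5.243216 = ΔG·(1 − c^4)/(1 − c) = 22 × (1 − 0.14776336)/0.38 ≈ $49 billion.

$49 billion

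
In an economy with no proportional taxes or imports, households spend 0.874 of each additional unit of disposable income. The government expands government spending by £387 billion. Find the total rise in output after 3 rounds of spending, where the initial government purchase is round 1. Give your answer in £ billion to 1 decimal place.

Round 1 adds ΔG = £387 billion; each later round is MPC = 0.874 times the previous.
After 3 rounds: 387 + 338.238 + 295.620012 = ΔG·(1 − c^3)/(1 − c) = 387 × (1 − 0.667627624)/0.126 ≈ £1,020.9 billion.

£1,020.9 billion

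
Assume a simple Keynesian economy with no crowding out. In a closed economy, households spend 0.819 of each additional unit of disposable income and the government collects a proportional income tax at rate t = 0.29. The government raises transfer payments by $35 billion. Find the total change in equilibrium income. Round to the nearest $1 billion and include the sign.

+$68 billion

The transfer change shifts disposable income by +$35 billion, so first-round consumption changes by c·ΔTR = 0.819 × (+$35 billion) = +$28.665 billion.
Expenditure multiplier = 1/(1 − c(1−t)) = 1/(1 − 0.819×0.71) = 1/0.41851 ≈ 2.389.
The transfer multiplier is c × k ≈ 1.957, so ΔY = k × (c·ΔTR) = (+$28.665 billion) / 0.41851 ≈ +$68 billion.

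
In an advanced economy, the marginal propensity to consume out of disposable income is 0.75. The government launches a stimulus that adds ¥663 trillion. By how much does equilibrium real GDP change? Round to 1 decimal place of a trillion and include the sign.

+¥2,652.0 trillion

Spending multiplier = 1/(1 − MPC) = 1/(1 − 0.75) = 1/0.25 = 4.
ΔY = k × ΔG = (+¥663 trillion) / 0.25 = +¥2,652 trillion.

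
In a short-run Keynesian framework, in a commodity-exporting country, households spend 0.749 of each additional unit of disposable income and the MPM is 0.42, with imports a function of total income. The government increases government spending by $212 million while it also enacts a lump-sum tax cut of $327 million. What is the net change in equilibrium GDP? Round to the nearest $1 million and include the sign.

Expenditure multiplier = 1/(1 − c + m) = 1/(1 − 0.749 + 0.42) = 1/0.671 ≈ 1.49.
ΔG contributes k·ΔG = (+$212 million) / 0.671 ≈ +$315.9 million.
ΔT of −$327 million changes first-round spending by −c·ΔT = +$244.923 million, contributing k·(−c·ΔT) = (+$244.923 million) / 0.671 ≈ +$365 million.
Net ΔY = k(ΔG − c·ΔT) = (+$456.923 million) / 0.671 ≈ +$681 million.

+$681 million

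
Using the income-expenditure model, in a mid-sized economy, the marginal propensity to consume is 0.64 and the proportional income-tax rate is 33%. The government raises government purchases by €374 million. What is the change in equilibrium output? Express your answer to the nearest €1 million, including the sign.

Expenditure multiplier = 1/(1 − c(1−t)) = 1/(1 − 0.64×0.67) = 1/0.5712 ≈ 1.751.
ΔY = k × ΔG = (+€374 million) / 0.5712 ≈ +€655 million.

+€655 million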